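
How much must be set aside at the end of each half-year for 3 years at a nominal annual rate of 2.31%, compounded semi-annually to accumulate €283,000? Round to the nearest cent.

€45,822.97

Periodic rate i = 0.0231/2 = 0.01155; n = 3 × 2 = 6 periods.
FV-annuity factor = 6.175941; PMT = 283000 / 6.175941 = 45,822.9746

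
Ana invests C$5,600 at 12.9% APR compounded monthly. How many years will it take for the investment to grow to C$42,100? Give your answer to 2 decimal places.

15.72 years

Periodic rate i = 0.129/12 = 0.01075.
(1+i)^n = 42100/5600 = 7.51786, so n = ln 7.51786 / ln 1.01075 = 188.6609 months
= 188.6609/12 years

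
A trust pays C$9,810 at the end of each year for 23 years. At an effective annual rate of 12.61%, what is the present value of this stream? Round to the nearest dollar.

PV = PMT · [1 − (1+i)^(−n)] / i = 9810 · 7.413780 = 72,729.1824

C$72,729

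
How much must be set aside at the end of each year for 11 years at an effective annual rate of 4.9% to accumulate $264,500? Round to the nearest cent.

FV-annuity factor = 14.132788; PMT = 264500 / 14.132788 = 18,715.3452

$18,715.35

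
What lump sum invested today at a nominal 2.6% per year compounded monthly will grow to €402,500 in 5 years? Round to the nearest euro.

With 12 periods per year: i = 0.00216667, n = 60.
PV = 402,500 / (1 + 0.00216667)^60 = 402,500 / 1.138668 = 353,483.1179

€353,483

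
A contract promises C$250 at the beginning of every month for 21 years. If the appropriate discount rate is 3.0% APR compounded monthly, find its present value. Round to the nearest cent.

C$46,815.68

Periodic rate i = 0.03/12 = 0.0025; n = 21 × 12 = 252 periods.
PV = 250 × [1 − (1+0.0025)^(−252)] / 0.0025 × (1+i) = 250 × 187.262716 = 46,815.6789
(annuity-due: payments at period start, so ×(1+i).)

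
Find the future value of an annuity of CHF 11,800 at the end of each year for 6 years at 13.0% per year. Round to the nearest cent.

FV = PMT · [(1+i)^n − 1] / i = 11800 · 8.322706 = 98,207.9283

CHF 98,207.93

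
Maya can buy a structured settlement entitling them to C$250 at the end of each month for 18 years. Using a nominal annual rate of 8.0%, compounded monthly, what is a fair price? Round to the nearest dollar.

C$28,573

Periodic rate i = 0.08/12 = 0.00666667; n = 18 × 12 = 216 periods.
PV = PMT · [1 − (1+i)^(−n)] / i = 250 · 114.290596 = 28,572.6490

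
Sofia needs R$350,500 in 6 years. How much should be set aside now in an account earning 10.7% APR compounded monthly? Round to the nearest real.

R$184,972

i = 0.107/12 = 0.00891667 per month; n = 6·12 = 72.
PV = FV·(1+i)^(−n) = 350,500 × 0.527738 = 184,972.2946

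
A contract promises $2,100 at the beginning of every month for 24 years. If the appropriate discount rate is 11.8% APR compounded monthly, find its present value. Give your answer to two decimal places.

$202,781.16

Periodic rate i = 0.118/12 = 0.00983333; n = 24 × 12 = 288 periods.
PV = 2100 × [1 − (1+0.00983333)^(−288)] / 0.00983333 × (1+i) = 2100 × 96.562455 = 202,781.1558
Payments are at the start of each period, so multiply by (1+i).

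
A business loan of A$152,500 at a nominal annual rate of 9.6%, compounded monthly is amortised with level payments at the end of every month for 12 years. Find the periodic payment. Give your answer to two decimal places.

A$1,787.43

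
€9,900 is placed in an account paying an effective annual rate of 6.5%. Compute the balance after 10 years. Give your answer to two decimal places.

FV = 9,900 × (1 + 0.065)^10 = 18,583.6609

€18,583.66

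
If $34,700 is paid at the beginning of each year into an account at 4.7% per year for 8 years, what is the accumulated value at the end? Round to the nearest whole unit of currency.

$343,227

FV = PMT · [(1+i)^n − 1] / i × (1+i) = 34700 · 9.891272 = 343,227.1452
(Beginning-of-period payments → annuity-due factor ×(1+i).)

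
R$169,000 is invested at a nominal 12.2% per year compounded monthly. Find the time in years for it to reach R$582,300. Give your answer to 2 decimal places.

10.19 years

Periodic rate i = 0.122/12 = 0.0101667.
n = ln(582300/169000) / ln(1+0.0101667) = ln(3.44556) / 0.010115 = 122.2982 months
= 122.2982/12 years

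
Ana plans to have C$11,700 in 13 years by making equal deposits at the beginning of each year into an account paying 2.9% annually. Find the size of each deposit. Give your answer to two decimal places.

FV-annuity factor × (1+i) = 15.971017; PMT = 11700 / 15.971017 = 732.5770

C$732.58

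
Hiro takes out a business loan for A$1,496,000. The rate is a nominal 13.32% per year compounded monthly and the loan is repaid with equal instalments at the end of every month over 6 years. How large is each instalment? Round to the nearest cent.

A$30,284.11

i = 0.1332/12 = 0.0111 per month; n = 6·12 = 72.
Annuity-PV factor = 49.398836; PMT = 1.496e+06 / 49.398836 = 30,284.1143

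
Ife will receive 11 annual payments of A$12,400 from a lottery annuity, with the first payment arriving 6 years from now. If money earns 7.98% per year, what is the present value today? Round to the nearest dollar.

PV at t=5 (ordinary 11-year annuity): 12400 × a(11|0.0798) = 12400 × 7.145896 = 88,609.1132
Discount back 5 years: 88,609.1132 × (1+0.0798)^(−5) = 88,609.1132 × 0.681214 = 60,361.7434

A$60,362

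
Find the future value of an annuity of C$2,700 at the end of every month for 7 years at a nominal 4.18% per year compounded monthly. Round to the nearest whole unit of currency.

Periodic rate i = 0.0418/12 = 0.00348333; n = 7 × 12 = 84 periods.
FV = 2700 × [(1+0.00348333)^84 − 1] / 0.00348333 = 2700 × 97.385352 = 262,940.4507

C$262,940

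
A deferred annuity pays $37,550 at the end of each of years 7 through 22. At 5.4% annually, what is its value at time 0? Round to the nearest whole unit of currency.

$288,556

Value one period before first payment (t=6): 37550 × [1 − (1+0.054)^(−16)] / 0.054 = 37550 × 10.535696 = 395,615.3900
Discount back 6 years: 395,615.3900 × (1+0.054)^(−6) = 395,615.3900 × 0.729384 = 288,555.6037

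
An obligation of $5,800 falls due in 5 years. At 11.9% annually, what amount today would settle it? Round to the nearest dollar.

PV = FV·(1+i)^(−n) = 5,800 × 0.569967 = 3,305.8075

$3,306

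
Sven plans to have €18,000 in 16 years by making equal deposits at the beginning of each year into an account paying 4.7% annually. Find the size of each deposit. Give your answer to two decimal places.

PMT = 18000 / ( [(1+0.047)^16 − 1] / 0.047 × (1+i) ) = 18000 / 24.174475 = 744.5870

€744.59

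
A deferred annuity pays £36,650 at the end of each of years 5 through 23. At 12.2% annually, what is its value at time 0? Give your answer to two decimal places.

PV at t=4 (ordinary 19-year annuity): 36650 × a(19|0.122) = 36650 × 7.276747 = 266,692.7630
PV₀ = 266,692.7630 / (1+0.122)^4 = 266,692.7630 / 1.584789 = 168,282.8285

£168,282.83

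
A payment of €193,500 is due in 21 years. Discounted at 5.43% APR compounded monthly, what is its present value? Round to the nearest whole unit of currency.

With 12 periods per year: i = 0.004525, n = 252.
Discount factor = (1+0.004525)^(−252) = 0.320547; PV = 193,500 × 0.320547 = 62,025.7539

€62,026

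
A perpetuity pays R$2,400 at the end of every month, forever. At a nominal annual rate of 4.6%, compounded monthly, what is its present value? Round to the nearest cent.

Periodic rate i = 0.046/12 = 0.00383333.
PV = PMT / i = 2400 / 0.00383333 = 626,086.9565

R$626,086.96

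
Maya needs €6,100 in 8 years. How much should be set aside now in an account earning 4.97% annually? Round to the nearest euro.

PV = FV·(1+i)^(−n) = 6,100 × 0.678388 = 4,138.1693

€4,138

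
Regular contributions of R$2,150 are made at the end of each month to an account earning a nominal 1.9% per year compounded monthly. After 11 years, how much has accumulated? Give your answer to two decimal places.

R$315,359.26

i = 0.019/12 = 0.00158333 per month; n = 11·12 = 132.
Accumulation factor s(132|0.00158333) = 146.678723; FV = 2150 × 146.678723 = 315,359.2553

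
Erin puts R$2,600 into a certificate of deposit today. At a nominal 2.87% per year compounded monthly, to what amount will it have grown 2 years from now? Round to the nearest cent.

R$2,753.42

Periodic rate i = 0.0287/12 = 0.00239167; n = 2 × 12 = 24 periods.
FV = 2,600 × (1 + 0.00239167)^24 = 2,753.4176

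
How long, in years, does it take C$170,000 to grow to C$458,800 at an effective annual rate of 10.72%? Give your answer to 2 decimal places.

9.75 years

(1+i)^n = 458800/170000 = 2.69882, so n = ln 2.69882 / ln 1.1072 = 9.7493 years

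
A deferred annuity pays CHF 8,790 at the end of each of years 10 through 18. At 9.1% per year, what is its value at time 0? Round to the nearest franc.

CHF 23,967

PV at t=9 (ordinary 9-year annuity): 8790 × a(9|0.091) = 8790 × 5.970951 = 52,484.6589
PV₀ = 52,484.6589 / (1+0.091)^9 = 52,484.6589 / 2.189892 = 23,966.7764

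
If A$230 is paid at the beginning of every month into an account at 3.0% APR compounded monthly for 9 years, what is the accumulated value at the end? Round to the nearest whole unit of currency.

i = 0.03/12 = 0.0025 per month; n = 9·12 = 108.
FV = 230 × [(1+0.0025)^108 − 1] / 0.0025 × (1+i) = 230 × 124.118782 = 28,547.3199
Payments are at the start of each period, so multiply by (1+i).

A$28,547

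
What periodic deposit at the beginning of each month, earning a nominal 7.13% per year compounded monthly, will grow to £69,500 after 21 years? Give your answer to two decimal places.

£118.99

With 12 periods per year: i = 0.00594167, n = 252.
FV-annuity factor × (1+i) = 584.068956; PMT = 69500 / 584.068956 = 118.9928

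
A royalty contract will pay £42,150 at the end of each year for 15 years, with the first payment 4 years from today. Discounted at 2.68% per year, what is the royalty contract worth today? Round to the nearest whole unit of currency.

£475,747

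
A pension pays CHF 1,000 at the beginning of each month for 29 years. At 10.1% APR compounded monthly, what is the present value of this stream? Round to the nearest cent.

CHF 113,328.90

Periodic rate i = 0.101/12 = 0.00841667; n = 29 × 12 = 348 periods.
PV = 1000 × [1 − (1+0.00841667)^(−348)] / 0.00841667 × (1+i) = 1000 × 113.328901 = 113,328.9008
(annuity-due: payments at period start, so ×(1+i).)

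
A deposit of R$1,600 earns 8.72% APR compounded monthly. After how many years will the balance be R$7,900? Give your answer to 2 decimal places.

18.38 years

Periodic rate i = 0.0872/12 = 0.00726667.
n = ln(7900/1600) / ln(1+0.00726667) = ln(4.93750) / 0.007240 = 220.5487 months
= 220.5487/12 years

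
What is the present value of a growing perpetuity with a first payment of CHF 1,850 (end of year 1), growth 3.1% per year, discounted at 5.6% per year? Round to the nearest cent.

CHF 74,000.00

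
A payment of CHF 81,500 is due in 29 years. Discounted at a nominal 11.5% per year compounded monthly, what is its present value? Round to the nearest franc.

CHF 2,949

i = 0.115/12 = 0.00958333 per month; n = 29·12 = 348.
Discount factor = (1+0.00958333)^(−348) = 0.036185; PV = 81,500 × 0.036185 = 2,949.0464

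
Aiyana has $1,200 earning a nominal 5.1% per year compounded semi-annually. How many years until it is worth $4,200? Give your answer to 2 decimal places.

Periodic rate i = 0.051/2 = 0.0255.
n = ln(4200/1200) / ln(1+0.0255) = ln(3.50000) / 0.025180 = 49.7517 half-years
= 49.7517/2 years

24.88 years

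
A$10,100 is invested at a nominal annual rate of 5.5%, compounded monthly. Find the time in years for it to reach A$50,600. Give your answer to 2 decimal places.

Periodic rate i = 0.055/12 = 0.00458333.
(1+i)^n = 50600/10100 = 5.00990, so n = ln 5.00990 / ln 1.00458 = 352.3868 months
= 352.3868/12 years

29.37 years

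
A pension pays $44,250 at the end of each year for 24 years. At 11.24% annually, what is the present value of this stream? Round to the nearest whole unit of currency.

PV = PMT · [1 − (1+i)^(−n)] / i = 44250 · 8.206605 = 363,142.2609

$363,142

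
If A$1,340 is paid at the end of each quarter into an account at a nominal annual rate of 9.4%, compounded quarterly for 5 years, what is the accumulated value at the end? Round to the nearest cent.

A$33,717.70

i = 0.094/4 = 0.0235 per quarter; n = 5·4 = 20.
FV = 1340 × [(1+0.0235)^20 − 1] / 0.0235 = 1340 × 25.162463 = 33,717.6999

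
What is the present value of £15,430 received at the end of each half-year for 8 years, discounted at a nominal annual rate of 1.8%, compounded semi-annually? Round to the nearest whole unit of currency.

With 2 periods per year: i = 0.009, n = 16.
PV = 15430 × [1 − (1+0.009)^(−16)] / 0.009 = 15430 × 14.839369 = 228,971.4637

£228,971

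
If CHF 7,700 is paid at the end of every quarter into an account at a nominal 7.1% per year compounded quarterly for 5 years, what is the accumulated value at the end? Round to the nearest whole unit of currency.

CHF 182,955

With 4 periods per year: i = 0.01775, n = 20.
FV = PMT · [(1+i)^n − 1] / i = 7700 · 23.760376 = 182,954.8953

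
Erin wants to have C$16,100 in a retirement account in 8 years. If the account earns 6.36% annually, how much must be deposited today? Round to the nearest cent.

PV = 16,100 / (1 + 0.0636)^8 = 16,100 / 1.637671 = 9,831.0351

C$9,831.04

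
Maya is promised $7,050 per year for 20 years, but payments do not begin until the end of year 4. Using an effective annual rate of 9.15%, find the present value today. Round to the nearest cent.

Value one period before first payment (t=3): 7050 × [1 − (1+0.0915)^(−20)] / 0.0915 = 7050 × 9.031801 = 63,674.1978
Discount back 3 years: 63,674.1978 × (1+0.0915)^(−3) = 63,674.1978 × 0.769004 = 48,965.7333

$48,965.73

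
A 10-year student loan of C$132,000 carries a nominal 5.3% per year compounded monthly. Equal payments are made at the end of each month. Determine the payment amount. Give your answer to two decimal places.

C$1,419.50

Periodic rate i = 0.053/12 = 0.00441667; n = 10 × 12 = 120 periods.
PMT = 132000 / ( [1 − (1+0.00441667)^(−120)] / 0.00441667 ) = 132000 / 92.990431 = 1,419.5009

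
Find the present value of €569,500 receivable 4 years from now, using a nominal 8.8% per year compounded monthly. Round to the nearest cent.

With 12 periods per year: i = 0.00733333, n = 48.
PV = FV·(1+i)^(−n) = 569,500 × 0.704184 = 401,032.7818

€401,032.78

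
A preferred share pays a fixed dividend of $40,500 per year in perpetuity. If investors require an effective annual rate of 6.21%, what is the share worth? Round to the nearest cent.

PV = PMT / i = 40500 / 0.0621 = 652,173.9130

$652,173.91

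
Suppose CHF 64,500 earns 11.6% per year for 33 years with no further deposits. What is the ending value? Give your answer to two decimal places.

CHF 2,412,560.07

64,500 × (1+0.116)^33 = 64,500 × 37.404032 = 2,412,560.0750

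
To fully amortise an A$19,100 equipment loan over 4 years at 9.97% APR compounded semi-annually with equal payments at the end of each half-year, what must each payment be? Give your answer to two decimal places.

i = 0.0997/2 = 0.04985 per half-year; n = 4·2 = 8.
PMT = 19100 / ( [1 − (1+0.04985)^(−8)] / 0.04985 ) = 19100 / 6.467134 = 2,953.3950

A$2,953.39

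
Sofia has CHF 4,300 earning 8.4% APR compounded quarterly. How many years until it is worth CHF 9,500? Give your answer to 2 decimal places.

Periodic rate i = 0.084/4 = 0.021.
(1+i)^n = 9500/4300 = 2.20930, so n = ln 2.20930 / ln 1.021 = 38.1415 quarters
= 38.1415/4 years

9.54 years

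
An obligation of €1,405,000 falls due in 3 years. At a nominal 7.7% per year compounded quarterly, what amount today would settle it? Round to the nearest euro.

€1,117,655

With 4 periods per year: i = 0.01925, n = 12.
PV = 1,405,000 / (1 + 0.01925)^12 = 1,405,000 / 1.257097 = 1,117,654.7875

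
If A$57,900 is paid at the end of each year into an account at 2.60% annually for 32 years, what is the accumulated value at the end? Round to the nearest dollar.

FV = PMT · [(1+i)^n − 1] / i = 57900 · 48.984914 = 2,836,226.5345

A$2,836,227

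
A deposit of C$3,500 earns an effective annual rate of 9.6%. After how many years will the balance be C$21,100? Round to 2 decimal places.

n = ln(21100/3500) / ln(1+0.096) = ln(6.02857) / 0.091667 = 19.5982 years

19.60 years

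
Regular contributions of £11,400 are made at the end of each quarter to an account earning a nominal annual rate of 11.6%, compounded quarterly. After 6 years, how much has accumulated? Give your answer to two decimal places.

£387,581.57

Periodic rate i = 0.116/4 = 0.029; n = 6 × 4 = 24 periods.
FV = PMT · [(1+i)^n − 1] / i = 11400 · 33.998384 = 387,581.5747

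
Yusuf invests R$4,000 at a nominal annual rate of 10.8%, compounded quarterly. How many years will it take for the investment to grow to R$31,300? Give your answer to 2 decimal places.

19.31 years

Periodic rate i = 0.108/4 = 0.027.
(1+i)^n = 31300/4000 = 7.82500, so n = ln 7.82500 / ln 1.027 = 77.2213 quarters
= 77.2213/4 years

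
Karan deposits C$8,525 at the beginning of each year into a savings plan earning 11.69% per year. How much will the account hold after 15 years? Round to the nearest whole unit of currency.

FV = 8525 × [(1+0.1169)^15 − 1] / 0.1169 × (1+i) = 8525 × 40.612220 = 346,219.1714
(Beginning-of-period payments → annuity-due factor ×(1+i).)

C$346,219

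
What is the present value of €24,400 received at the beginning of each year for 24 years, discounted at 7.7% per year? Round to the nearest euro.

€283,747

PV = 24400 × [1 − (1+0.077)^(−24)] / 0.077 × (1+i) = 24400 × 11.628990 = 283,747.3475
(annuity-due: payments at period start, so ×(1+i).)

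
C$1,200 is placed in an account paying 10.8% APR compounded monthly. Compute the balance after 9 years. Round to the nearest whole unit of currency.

i = 0.108/12 = 0.009 per month; n = 9·12 = 108.
1,200 × (1+0.009)^108 = 1,200 × 2.631758 = 3,158.1096

C$3,158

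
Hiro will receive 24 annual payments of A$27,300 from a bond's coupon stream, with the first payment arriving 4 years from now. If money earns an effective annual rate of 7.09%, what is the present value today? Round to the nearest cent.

Value one period before first payment (t=3): 27300 × [1 − (1+0.0709)^(−24)] / 0.0709 = 27300 × 11.379289 = 310,654.6020
PV₀ = 310,654.6020 / (1+0.0709)^3 = 310,654.6020 / 1.228137 = 252,947.8754

A$252,947.88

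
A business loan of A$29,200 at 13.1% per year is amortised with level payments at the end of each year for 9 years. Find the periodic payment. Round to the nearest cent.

A$5,711.34

Annuity-PV factor = 5.112632; PMT = 29200 / 5.112632 = 5,711.3442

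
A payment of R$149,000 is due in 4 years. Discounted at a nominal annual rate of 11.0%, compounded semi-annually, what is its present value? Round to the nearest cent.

R$97,088.23

Periodic rate i = 0.11/2 = 0.055; n = 4 × 2 = 8 periods.
PV = 149,000 / (1 + 0.055)^8 = 149,000 / 1.534687 = 97,088.2317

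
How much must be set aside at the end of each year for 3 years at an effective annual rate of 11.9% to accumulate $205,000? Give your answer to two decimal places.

FV-annuity factor = 3.371161; PMT = 205000 / 3.371161 = 60,809.9109

$60,809.91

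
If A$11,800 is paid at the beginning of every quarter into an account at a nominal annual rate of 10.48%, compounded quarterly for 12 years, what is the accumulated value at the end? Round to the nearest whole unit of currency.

A$1,137,189

Periodic rate i = 0.1048/4 = 0.0262; n = 12 × 4 = 48 periods.
FV = PMT · [(1+i)^n − 1] / i × (1+i) = 11800 · 96.371978 = 1,137,189.3374
Payments are at the start of each period, so multiply by (1+i).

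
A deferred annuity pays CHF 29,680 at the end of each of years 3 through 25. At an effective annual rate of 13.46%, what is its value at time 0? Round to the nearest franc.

CHF 161,907

PV at t=2 (ordinary 23-year annuity): 29680 × a(23|0.1346) = 29680 × 7.022442 = 208,426.0912
PV₀ = 208,426.0912 / (1+0.1346)^2 = 208,426.0912 / 1.287317 = 161,907.3354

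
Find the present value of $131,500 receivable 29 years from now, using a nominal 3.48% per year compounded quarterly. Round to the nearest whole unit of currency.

$48,143

With 4 periods per year: i = 0.0087, n = 116.
PV = 131,500 / (1 + 0.0087)^116 = 131,500 / 2.731457 = 48,142.7990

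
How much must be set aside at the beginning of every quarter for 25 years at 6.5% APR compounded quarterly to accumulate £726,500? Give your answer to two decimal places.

Periodic rate i = 0.065/4 = 0.01625; n = 25 × 4 = 100 periods.
PMT = 726500 / ( [(1+0.01625)^100 − 1] / 0.01625 × (1+i) ) = 726500 / 250.936641 = 2,895.1531

£2,895.15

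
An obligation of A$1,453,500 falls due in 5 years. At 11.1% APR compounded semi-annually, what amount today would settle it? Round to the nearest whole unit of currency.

A$846,901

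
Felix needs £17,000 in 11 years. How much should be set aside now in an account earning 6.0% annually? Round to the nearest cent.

£8,955.39

Discount factor = (1+0.06)^(−11) = 0.526788; PV = 17,000 × 0.526788 = 8,955.3879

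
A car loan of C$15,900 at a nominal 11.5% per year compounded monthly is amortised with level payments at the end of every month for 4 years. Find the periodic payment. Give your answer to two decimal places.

C$414.82

i = 0.115/12 = 0.00958333 per month; n = 4·12 = 48.
PMT = 15900 / ( [1 − (1+0.00958333)^(−48)] / 0.00958333 ) = 15900 / 38.330318 = 414.8152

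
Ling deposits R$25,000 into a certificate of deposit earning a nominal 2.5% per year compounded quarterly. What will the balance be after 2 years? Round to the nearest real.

R$26,278

Periodic rate i = 0.025/4 = 0.00625; n = 2 × 4 = 8 periods.
25,000 × (1+0.00625)^8 = 25,000 × 1.051108 = 26,277.6882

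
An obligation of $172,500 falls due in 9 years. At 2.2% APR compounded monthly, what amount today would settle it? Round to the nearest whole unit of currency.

$141,539

i = 0.022/12 = 0.00183333 per month; n = 9·12 = 108.
PV = FV·(1+i)^(−n) = 172,500 × 0.820519 = 141,539.4554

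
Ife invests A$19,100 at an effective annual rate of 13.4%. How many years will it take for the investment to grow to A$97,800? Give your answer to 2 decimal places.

12.99 years

n = ln(97800/19100) / ln(1+0.134) = ln(5.12042) / 0.125751 = 12.9878 years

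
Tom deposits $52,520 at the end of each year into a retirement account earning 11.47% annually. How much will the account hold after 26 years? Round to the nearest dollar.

FV = PMT · [(1+i)^n − 1] / i = 52520 · 138.020285 = 7,248,825.3859

$7,248,825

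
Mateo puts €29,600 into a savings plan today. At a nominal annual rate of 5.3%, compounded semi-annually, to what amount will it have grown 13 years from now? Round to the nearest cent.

€58,428.47

Periodic rate i = 0.053/2 = 0.0265; n = 13 × 2 = 26 periods.
FV = PV·(1+i)^n = 29,600 × 1.973935 = 58,428.4691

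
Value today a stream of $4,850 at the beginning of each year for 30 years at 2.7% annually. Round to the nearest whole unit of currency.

PV = 4850 × [1 − (1+0.027)^(−30)] / 0.027 × (1+i) = 4850 × 20.933207 = 101,526.0541
(annuity-due: payments at period start, so ×(1+i).)

$101,526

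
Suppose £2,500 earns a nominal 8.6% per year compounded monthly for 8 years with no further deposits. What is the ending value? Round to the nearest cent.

£4,962.14

With 12 periods per year: i = 0.00716667, n = 96.
FV = PV·(1+i)^n = 2,500 × 1.984856 = 4,962.1401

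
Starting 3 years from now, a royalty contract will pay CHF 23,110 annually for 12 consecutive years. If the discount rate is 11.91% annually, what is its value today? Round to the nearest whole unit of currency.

PV at t=2 (ordinary 12-year annuity): 23110 × a(12|0.1191) = 23110 × 6.220293 = 143,750.9621
PV₀ = 143,750.9621 / (1+0.1191)^2 = 143,750.9621 / 1.252385 = 114,781.7835

CHF 114,782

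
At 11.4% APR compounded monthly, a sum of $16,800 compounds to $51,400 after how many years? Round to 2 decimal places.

Periodic rate i = 0.114/12 = 0.0095.
(1+i)^n = 51400/16800 = 3.05952, so n = ln 3.05952 / ln 1.0095 = 118.2698 months
= 118.2698/12 years

9.86 years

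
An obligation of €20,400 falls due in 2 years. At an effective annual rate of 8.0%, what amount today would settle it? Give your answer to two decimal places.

PV = 20,400 / (1 + 0.08)^2 = 20,400 / 1.166400 = 17,489.7119

€17,489.71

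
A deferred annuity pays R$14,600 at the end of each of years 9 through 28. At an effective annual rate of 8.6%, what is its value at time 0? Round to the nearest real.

R$70,893

Value one period before first payment (t=8): 14600 × [1 − (1+0.086)^(−20)] / 0.086 = 14600 × 9.394823 = 137,164.4167
Discount back 8 years: 137,164.4167 × (1+0.086)^(−8) = 137,164.4167 × 0.516846 = 70,892.9190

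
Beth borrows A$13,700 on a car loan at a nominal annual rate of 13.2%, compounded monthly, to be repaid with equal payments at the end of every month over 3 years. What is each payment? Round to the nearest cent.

With 12 periods per year: i = 0.011, n = 36.
Annuity-PV factor = 29.594235; PMT = 13700 / 29.594235 = 462.9280

A$462.93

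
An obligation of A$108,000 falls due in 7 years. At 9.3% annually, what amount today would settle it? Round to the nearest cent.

Discount factor = (1+0.093)^(−7) = 0.536610; PV = 108,000 × 0.536610 = 57,953.8940

A$57,953.89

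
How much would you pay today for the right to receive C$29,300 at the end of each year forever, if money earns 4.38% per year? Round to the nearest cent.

C$668,949.77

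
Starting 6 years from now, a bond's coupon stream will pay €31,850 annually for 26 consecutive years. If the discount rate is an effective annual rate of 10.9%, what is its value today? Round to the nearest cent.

PV at t=5 (ordinary 26-year annuity): 31850 × a(26|0.109) = 31850 × 8.551505 = 272,365.4403
PV₀ = 272,365.4403 / (1+0.109)^5 = 272,365.4403 / 1.677481 = 162,365.6926

€162,365.69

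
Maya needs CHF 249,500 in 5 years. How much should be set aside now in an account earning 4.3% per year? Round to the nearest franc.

PV = FV·(1+i)^(−n) = 249,500 × 0.810174 = 202,138.4857

CHF 202,138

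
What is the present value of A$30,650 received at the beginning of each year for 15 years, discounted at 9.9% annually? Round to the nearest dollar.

Annuity factor a(15|0.099) × (1+i) = 8.407013; PV = 30650 × 8.407013 = 257,674.9508
(annuity-due: payments at period start, so ×(1+i).)

A$257,675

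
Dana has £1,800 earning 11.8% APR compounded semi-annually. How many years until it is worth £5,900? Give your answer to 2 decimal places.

10.35 years

Periodic rate i = 0.118/2 = 0.059.
n = ln(5900/1800) / ln(1+0.059) = ln(3.27778) / 0.057325 = 20.7094 half-years
= 20.7094/2 years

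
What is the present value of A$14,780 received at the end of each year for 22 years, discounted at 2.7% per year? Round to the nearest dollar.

A$242,786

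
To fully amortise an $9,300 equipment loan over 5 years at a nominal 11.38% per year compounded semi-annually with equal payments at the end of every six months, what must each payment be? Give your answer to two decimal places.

$1,245.08

Periodic rate i = 0.1138/2 = 0.0569; n = 5 × 2 = 10 periods.
Annuity-PV factor = 7.469403; PMT = 9300 / 7.469403 = 1,245.0794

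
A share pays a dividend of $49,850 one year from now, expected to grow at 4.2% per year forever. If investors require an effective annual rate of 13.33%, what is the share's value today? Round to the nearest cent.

$546,002.19

PV = D₁/(r − g) = 49850/(0.1333 − 0.042) = 546,002.1906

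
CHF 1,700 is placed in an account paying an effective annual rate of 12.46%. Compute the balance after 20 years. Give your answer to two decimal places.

CHF 17,799.61

FV = PV·(1+i)^n = 1,700 × 10.470359 = 17,799.6107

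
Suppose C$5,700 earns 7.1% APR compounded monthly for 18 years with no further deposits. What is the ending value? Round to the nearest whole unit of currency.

C$20,383

i = 0.071/12 = 0.00591667 per month; n = 18·12 = 216.
FV = 5,700 × (1 + 0.00591667)^216 = 20,382.9807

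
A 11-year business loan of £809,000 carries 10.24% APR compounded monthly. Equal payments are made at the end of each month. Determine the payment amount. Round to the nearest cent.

i = 0.1024/12 = 0.00853333 per month; n = 11·12 = 132.
PMT = 809000 / ( [1 − (1+0.00853333)^(−132)] / 0.00853333 ) = 809000 / 79.013524 = 10,238.7535

£10,238.75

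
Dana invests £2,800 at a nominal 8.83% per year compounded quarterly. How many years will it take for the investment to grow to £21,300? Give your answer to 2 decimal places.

23.23 years

Periodic rate i = 0.0883/4 = 0.022075.
(1+i)^n = 21300/2800 = 7.60714, so n = ln 7.60714 / ln 1.02208 = 92.9288 quarters
= 92.9288/4 years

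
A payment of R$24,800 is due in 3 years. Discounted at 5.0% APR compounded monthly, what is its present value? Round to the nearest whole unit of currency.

With 12 periods per year: i = 0.00416667, n = 36.
PV = 24,800 / (1 + 0.00416667)^36 = 24,800 / 1.161472 = 21,352.2109

R$21,352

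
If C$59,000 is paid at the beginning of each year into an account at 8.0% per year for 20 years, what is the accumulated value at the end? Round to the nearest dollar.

Accumulation factor s(20|0.08) × (1+i) = 49.422921; FV = 59000 × 49.422921 = 2,915,952.3651
Payments are at the start of each period, so multiply by (1+i).

C$2,915,952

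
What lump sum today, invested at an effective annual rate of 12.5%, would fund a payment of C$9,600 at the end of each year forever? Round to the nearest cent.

PV = PMT / i = 9600 / 0.125 = 76,800.0000

C$76,800.00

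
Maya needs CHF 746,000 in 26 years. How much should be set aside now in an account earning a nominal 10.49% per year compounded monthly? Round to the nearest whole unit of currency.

CHF 49,362

i = 0.1049/12 = 0.00874167 per month; n = 26·12 = 312.
Discount factor = (1+0.00874167)^(−312) = 0.066169; PV = 746,000 × 0.066169 = 49,361.8368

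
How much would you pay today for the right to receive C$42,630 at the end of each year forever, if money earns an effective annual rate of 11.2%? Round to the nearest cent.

PV = PMT / i = 42630 / 0.112 = 380,625.0000

C$380,625.00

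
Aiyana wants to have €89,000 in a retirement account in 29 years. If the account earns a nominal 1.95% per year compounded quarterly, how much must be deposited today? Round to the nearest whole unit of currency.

€50,628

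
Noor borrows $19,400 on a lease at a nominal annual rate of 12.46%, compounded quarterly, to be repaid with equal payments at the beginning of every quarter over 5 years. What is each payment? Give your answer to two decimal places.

i = 0.1246/4 = 0.03115 per quarter; n = 5·4 = 20.
Annuity-PV factor × (1+i) = 15.179061; PMT = 19400 / 15.179061 = 1,278.0764

$1,278.08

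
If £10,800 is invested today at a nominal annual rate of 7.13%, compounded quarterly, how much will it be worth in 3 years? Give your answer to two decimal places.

With 4 periods per year: i = 0.017825, n = 12.
FV = PV·(1+i)^n = 10,800 × 1.236168 = 13,350.6104

£13,350.61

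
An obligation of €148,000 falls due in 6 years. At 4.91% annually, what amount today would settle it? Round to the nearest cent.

€111,009.56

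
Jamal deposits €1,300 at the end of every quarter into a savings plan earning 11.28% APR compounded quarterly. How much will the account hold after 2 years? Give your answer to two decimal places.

€11,486.46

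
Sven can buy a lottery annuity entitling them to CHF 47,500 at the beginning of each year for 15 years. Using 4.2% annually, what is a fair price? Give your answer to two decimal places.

CHF 542,687.91

PV = PMT · [1 − (1+i)^(−n)] / i × (1+i) = 47500 · 11.425009 = 542,687.9106
Payments are at the start of each period, so multiply by (1+i).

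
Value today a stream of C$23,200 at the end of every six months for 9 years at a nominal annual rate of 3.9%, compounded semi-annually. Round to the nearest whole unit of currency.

Periodic rate i = 0.039/2 = 0.0195; n = 9 × 2 = 18 periods.
PV = PMT · [1 − (1+i)^(−n)] / i = 23200 · 15.058148 = 349,349.0317

C$349,349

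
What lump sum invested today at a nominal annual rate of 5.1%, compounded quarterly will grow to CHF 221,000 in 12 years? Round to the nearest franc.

CHF 120,305

Periodic rate i = 0.051/4 = 0.01275; n = 12 × 4 = 48 periods.
Discount factor = (1+0.01275)^(−48) = 0.544367; PV = 221,000 × 0.544367 = 120,305.1405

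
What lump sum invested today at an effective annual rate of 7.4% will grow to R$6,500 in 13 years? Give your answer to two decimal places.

Discount factor = (1+0.074)^(−13) = 0.395316; PV = 6,500 × 0.395316 = 2,569.5537

R$2,569.55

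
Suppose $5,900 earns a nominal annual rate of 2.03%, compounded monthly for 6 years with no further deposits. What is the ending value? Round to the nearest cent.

$6,663.53

With 12 periods per year: i = 0.00169167, n = 72.
FV = 5,900 × (1 + 0.00169167)^72 = 6,663.5305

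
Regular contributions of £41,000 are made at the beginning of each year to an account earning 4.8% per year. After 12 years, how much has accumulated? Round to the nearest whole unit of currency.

£676,062

Accumulation factor s(12|0.048) × (1+i) = 16.489308; FV = 41000 × 16.489308 = 676,061.6370
(Beginning-of-period payments → annuity-due factor ×(1+i).)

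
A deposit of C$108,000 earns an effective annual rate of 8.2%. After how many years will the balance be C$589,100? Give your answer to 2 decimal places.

21.53 years

n = ln(589100/108000) / ln(1+0.082) = ln(5.45463) / 0.078811 = 21.5257 years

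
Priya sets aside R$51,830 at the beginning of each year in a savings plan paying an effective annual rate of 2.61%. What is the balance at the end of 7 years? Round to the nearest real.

R$402,730

FV = PMT · [(1+i)^n − 1] / i × (1+i) = 51830 · 7.770219 = 402,730.4331
(Beginning-of-period payments → annuity-due factor ×(1+i).)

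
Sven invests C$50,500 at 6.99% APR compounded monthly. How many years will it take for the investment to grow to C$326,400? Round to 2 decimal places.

Periodic rate i = 0.0699/12 = 0.005825.
n = ln(326400/50500) / ln(1+0.005825) = ln(6.46337) / 0.005808 = 321.3013 months
= 321.3013/12 years

26.78 years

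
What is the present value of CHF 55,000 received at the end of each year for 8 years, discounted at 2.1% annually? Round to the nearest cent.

CHF 401,170.61

PV = 55000 × [1 − (1+0.021)^(−8)] / 0.021 = 55000 × 7.294011 = 401,170.6146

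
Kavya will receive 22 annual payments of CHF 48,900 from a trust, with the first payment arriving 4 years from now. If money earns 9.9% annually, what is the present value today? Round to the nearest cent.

PV at t=3 (ordinary 22-year annuity): 48900 × a(22|0.099) = 48900 × 8.835063 = 432,034.5788
Discount back 3 years: 432,034.5788 × (1+0.099)^(−3) = 432,034.5788 × 0.753368 = 325,480.8418

CHF 325,480.84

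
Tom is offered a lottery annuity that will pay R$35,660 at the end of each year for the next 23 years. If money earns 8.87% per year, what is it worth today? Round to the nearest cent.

R$345,095.72

Annuity factor a(23|0.0887) = 9.677390; PV = 35660 × 9.677390 = 345,095.7194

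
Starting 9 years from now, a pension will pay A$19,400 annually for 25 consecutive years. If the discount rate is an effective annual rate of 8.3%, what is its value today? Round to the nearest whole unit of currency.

A$106,682

PV at t=8 (ordinary 25-year annuity): 19400 × a(25|0.083) = 19400 × 10.406808 = 201,892.0684
PV₀ = 201,892.0684 / (1+0.083)^8 = 201,892.0684 / 1.892464 = 106,682.1119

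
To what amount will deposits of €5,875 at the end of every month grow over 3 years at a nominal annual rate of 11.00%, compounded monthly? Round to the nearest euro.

€249,236

i = 0.11/12 = 0.00916667 per month; n = 3·12 = 36.
FV = 5875 × [(1+0.00916667)^36 − 1] / 0.00916667 = 5875 × 42.423123 = 249,235.8487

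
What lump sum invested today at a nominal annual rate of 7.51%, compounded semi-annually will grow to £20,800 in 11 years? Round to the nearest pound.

£9,244

Periodic rate i = 0.0751/2 = 0.03755; n = 11 × 2 = 22 periods.
Discount factor = (1+0.03755)^(−22) = 0.444428; PV = 20,800 × 0.444428 = 9,244.0986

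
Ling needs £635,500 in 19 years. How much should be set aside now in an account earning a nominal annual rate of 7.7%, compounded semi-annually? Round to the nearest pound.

i = 0.077/2 = 0.0385 per half-year; n = 19·2 = 38.
Discount factor = (1+0.0385)^(−38) = 0.237987; PV = 635,500 × 0.237987 = 151,240.6453

£151,241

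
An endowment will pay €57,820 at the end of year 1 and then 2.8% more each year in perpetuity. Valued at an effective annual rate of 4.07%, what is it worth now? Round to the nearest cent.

€4,552,755.91

PV = PMT / (i − g) = 57820 / (0.0407 − 0.028) = 57820 / 0.012700 = 4,552,755.9055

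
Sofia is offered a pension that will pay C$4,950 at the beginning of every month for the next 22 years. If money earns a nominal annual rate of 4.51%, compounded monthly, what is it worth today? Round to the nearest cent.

C$830,957.24

i = 0.0451/12 = 0.00375833 per month; n = 22·12 = 264.
PV = 4950 × [1 − (1+0.00375833)^(−264)] / 0.00375833 × (1+i) = 4950 × 167.870149 = 830,957.2397
(Beginning-of-period payments → annuity-due factor ×(1+i).)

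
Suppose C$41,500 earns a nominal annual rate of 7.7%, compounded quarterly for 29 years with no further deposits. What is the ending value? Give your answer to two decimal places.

C$378,975.93

i = 0.077/4 = 0.01925 per quarter; n = 29·4 = 116.
FV = 41,500 × (1 + 0.01925)^116 = 378,975.9333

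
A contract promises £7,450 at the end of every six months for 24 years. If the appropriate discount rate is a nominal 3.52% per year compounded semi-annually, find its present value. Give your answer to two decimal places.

With 2 periods per year: i = 0.0176, n = 48.
Annuity factor a(48|0.0176) = 32.226592; PV = 7450 × 32.226592 = 240,088.1073

£240,088.11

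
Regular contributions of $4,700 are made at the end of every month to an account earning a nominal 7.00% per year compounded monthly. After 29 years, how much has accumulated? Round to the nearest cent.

With 12 periods per year: i = 0.00583333, n = 348.
FV = PMT · [(1+i)^n − 1] / i = 4700 · 1126.167659 = 5,292,987.9989

$5,292,988.00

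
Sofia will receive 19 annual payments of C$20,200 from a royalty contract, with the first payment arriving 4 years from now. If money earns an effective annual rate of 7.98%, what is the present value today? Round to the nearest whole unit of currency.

PV at t=3 (ordinary 19-year annuity): 20200 × a(19|0.0798) = 20200 × 9.617433 = 194,272.1435
PV₀ = 194,272.1435 / (1+0.0798)^3 = 194,272.1435 / 1.259012 = 154,305.2003

C$154,305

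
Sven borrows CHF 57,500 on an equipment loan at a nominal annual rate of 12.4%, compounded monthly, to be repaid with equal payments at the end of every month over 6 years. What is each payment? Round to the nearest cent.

CHF 1,136.13

Periodic rate i = 0.124/12 = 0.0103333; n = 6 × 12 = 72 periods.
Annuity-PV factor = 50.610295; PMT = 57500 / 50.610295 = 1,136.1325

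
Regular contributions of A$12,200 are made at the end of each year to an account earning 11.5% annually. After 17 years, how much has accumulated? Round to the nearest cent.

A$568,961.17

FV = 12200 × [(1+0.115)^17 − 1] / 0.115 = 12200 × 46.636161 = 568,961.1693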